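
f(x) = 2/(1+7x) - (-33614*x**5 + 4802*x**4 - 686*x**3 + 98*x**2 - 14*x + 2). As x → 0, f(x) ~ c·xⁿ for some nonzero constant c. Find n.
6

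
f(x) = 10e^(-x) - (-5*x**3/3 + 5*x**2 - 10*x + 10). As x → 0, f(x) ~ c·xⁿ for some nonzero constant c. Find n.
4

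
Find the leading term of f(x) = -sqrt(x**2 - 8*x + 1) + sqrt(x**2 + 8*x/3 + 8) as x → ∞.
16/3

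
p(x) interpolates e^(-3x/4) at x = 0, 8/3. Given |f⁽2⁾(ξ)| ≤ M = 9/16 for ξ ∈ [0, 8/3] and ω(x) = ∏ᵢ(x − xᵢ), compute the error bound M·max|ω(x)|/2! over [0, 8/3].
1/2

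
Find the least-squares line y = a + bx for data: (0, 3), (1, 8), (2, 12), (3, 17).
a = 31/10, b = 23/5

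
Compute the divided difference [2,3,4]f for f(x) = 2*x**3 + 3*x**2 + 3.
21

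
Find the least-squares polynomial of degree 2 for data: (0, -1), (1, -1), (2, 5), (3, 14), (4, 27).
-44/35 + (-83/70)x + (29/14)x²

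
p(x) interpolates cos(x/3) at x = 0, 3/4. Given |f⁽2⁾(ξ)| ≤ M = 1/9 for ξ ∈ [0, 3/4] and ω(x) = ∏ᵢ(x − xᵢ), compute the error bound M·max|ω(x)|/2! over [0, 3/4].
1/128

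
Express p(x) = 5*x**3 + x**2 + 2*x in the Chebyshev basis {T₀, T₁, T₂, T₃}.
(1/2)T₀ + (23/4)T₁ + (1/2)T₂ + (5/4)T₃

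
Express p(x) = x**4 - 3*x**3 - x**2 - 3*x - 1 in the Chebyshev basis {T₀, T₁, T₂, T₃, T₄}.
(-9/8)T₀ + (-21/4)T₁ + (-3/4)T₃ + (1/8)T₄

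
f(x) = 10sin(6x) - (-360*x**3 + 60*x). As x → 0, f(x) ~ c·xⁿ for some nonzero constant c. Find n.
5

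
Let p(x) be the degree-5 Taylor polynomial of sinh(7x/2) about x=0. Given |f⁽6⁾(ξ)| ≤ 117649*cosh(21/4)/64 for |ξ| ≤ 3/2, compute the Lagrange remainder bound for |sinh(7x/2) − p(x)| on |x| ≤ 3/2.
9529569*cosh(21/4)/327680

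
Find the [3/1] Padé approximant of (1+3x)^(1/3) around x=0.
(-x**3/3 + x**2 + 3*x + 1)/(2*x + 1)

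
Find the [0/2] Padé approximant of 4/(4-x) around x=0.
1/(1 - x/4)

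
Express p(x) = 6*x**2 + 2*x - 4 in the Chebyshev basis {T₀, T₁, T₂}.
-T₀ + (2)T₁ + (3)T₂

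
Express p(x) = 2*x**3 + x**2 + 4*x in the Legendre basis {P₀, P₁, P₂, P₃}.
(1/3)P₀ + (26/5)P₁ + (2/3)P₂ + (4/5)P₃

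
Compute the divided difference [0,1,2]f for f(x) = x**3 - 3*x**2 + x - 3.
0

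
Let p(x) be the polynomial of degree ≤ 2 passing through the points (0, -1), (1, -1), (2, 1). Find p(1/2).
-5/4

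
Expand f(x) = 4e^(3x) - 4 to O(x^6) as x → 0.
12*x + 18*x**2 + 18*x**3 + 27*x**4/2 + 81*x**5/10 + O(x**6)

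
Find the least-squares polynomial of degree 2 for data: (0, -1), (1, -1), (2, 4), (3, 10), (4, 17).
-51/35 + (29/70)x + (15/14)x²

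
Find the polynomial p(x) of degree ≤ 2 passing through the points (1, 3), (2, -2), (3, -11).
-2*x**2 + x + 4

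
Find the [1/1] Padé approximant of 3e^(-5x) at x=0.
(3 - 15*x/2)/(5*x/2 + 1)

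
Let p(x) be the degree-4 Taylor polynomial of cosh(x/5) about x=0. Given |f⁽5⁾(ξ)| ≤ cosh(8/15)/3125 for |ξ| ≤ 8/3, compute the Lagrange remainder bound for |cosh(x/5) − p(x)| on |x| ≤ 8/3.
4096*cosh(8/15)/11390625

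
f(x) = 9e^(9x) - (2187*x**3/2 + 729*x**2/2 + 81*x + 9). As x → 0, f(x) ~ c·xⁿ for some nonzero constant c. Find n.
4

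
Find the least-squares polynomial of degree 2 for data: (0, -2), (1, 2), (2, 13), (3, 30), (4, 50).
-83/35 + (82/35)x + (19/7)x²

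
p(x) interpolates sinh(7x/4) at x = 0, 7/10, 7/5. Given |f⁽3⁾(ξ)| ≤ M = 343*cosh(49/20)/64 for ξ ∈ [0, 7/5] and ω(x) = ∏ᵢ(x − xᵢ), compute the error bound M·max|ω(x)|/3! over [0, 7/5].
117649*sqrt(3)*cosh(49/20)/1728000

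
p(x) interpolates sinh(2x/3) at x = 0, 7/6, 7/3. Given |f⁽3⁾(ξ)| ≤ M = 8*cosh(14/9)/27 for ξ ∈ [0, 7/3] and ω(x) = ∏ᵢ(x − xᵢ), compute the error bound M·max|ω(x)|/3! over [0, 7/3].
343*sqrt(3)*cosh(14/9)/19683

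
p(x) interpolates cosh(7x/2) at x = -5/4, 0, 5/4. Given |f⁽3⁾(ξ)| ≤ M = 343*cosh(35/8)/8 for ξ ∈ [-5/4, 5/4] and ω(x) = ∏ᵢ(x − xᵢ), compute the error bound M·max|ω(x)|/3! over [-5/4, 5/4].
42875*sqrt(3)*cosh(35/8)/13824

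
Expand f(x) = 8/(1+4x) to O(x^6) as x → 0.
8 - 32*x + 128*x**2 - 512*x**3 + 2048*x**4 - 8192*x**5 + O(x**6)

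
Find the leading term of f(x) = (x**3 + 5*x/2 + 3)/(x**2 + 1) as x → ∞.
x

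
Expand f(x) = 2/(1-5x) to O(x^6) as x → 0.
2 + 10*x + 50*x**2 + 250*x**3 + 1250*x**4 + 6250*x**5 + O(x**6)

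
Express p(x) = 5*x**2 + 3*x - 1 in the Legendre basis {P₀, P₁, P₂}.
(2/3)P₀ + (3)P₁ + (10/3)P₂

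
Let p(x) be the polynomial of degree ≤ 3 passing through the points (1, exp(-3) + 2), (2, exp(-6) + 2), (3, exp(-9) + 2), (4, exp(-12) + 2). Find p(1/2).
(-35*exp(6) - 5 + 21*exp(3) + 35*exp(9) + 32*exp(12))*exp(-12)/16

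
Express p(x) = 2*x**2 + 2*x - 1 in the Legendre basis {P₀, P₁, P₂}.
(-1/3)P₀ + (2)P₁ + (4/3)P₂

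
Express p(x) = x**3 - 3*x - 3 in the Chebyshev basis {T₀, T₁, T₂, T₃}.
(-3)T₀ + (-9/4)T₁ + (1/4)T₃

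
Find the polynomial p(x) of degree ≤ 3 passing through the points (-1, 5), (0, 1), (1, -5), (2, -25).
-2*x**3 - x**2 - 3*x + 1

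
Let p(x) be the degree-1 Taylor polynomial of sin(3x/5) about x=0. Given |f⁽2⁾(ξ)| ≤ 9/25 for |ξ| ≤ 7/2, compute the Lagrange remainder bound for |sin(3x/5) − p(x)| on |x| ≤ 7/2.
441/200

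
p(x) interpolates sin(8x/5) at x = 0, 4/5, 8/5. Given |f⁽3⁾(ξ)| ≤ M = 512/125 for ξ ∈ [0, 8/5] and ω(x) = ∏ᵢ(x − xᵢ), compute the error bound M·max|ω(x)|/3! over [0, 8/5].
32768*sqrt(3)/421875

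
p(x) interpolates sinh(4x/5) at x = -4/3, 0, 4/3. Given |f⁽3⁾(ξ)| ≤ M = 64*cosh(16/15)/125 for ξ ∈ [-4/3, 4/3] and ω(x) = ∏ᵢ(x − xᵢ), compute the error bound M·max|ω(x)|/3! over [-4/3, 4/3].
4096*sqrt(3)*cosh(16/15)/91125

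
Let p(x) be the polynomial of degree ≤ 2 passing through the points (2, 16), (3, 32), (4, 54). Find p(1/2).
13/4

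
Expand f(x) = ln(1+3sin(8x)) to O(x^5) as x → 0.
24*x - 288*x**2 + 4352*x**3 - 76800*x**4 + O(x**5)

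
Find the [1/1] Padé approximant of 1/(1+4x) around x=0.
1/(4*x + 1)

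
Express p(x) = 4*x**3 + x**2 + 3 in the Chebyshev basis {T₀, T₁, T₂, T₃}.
(7/2)T₀ + (3)T₁ + (1/2)T₂ + T₃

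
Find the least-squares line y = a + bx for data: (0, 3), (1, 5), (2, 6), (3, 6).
a = 7/2, b = 1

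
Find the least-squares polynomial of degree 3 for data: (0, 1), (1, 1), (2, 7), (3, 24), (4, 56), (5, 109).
41/42 + (-323/252)x + (23/42)x² + (29/36)x³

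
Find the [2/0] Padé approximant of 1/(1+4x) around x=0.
16*x**2 - 4*x + 1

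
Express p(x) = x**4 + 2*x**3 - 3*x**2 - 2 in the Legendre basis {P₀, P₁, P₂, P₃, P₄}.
(-14/5)P₀ + (6/5)P₁ + (-10/7)P₂ + (4/5)P₃ + (8/35)P₄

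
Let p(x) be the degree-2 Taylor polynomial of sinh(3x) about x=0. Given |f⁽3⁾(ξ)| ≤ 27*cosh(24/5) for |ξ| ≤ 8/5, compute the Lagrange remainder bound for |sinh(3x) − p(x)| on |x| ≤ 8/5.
2304*cosh(24/5)/125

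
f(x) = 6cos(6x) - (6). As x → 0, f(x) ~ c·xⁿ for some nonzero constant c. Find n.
2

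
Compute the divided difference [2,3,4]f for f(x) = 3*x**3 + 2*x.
27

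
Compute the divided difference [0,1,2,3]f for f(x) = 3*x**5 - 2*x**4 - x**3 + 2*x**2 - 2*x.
62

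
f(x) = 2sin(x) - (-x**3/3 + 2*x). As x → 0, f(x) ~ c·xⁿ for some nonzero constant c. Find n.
5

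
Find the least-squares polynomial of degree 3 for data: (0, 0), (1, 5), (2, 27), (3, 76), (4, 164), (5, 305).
-1/7 + (12/7)x + (13/7)x² + (2)x³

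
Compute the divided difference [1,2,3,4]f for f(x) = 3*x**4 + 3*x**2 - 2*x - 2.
30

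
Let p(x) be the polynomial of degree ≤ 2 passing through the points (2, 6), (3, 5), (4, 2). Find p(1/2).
15/4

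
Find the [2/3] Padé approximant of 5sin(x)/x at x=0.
(5 - 7*x**2/12)/(x**2/20 + 1)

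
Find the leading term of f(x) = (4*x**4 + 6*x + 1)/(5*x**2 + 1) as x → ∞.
4*x**2/5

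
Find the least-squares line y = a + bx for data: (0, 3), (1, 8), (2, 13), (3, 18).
a = 3, b = 5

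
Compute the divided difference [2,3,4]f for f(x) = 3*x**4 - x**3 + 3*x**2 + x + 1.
159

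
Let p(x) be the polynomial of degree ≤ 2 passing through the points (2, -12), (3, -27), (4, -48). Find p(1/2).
-3/4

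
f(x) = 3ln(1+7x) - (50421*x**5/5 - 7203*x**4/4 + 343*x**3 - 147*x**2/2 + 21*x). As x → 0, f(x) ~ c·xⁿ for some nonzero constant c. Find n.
6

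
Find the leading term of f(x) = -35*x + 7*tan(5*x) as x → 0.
875*x**3/3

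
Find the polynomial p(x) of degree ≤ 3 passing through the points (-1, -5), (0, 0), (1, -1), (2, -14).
-x**3 - 3*x**2 + 3*x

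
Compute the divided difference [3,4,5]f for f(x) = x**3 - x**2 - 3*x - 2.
11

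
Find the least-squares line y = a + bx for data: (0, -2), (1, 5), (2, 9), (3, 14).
a = -13/10, b = 26/5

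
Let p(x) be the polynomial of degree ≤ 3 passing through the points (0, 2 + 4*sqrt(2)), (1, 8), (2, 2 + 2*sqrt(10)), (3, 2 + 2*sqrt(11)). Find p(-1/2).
-89/8 - 5*sqrt(11)/8 + 21*sqrt(10)/8 + 35*sqrt(2)/4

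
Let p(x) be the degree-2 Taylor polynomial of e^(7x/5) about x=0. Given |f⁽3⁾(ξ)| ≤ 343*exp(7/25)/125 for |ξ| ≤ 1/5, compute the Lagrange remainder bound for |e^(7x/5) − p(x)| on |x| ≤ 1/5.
343*exp(7/25)/93750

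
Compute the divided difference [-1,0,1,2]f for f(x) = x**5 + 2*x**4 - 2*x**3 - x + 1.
7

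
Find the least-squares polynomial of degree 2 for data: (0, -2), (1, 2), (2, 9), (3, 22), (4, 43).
-52/35 + (-3/7)x + (20/7)x²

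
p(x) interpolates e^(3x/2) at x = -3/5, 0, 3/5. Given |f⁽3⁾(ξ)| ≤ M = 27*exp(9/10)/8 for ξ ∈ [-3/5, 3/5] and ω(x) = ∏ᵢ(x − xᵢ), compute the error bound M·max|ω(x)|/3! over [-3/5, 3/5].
27*sqrt(3)*exp(9/10)/1000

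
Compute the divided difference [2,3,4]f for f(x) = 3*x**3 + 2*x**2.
29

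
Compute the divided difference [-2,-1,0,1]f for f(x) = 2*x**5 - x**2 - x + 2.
10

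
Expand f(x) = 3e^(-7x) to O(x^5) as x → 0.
3 - 21*x + 147*x**2/2 - 343*x**3/2 + 2401*x**4/8 + O(x**5)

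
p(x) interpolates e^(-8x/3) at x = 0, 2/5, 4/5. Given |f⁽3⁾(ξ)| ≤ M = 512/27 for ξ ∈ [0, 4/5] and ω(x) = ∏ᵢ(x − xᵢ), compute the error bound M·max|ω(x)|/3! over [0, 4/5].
4096*sqrt(3)/91125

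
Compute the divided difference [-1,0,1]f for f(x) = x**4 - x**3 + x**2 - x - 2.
2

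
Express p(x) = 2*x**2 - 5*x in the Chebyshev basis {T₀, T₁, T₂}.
T₀ + (-5)T₁ + T₂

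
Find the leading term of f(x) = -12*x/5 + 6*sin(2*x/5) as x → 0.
-8*x**3/125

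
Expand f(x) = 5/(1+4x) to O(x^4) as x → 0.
5 - 20*x + 80*x**2 - 320*x**3 + O(x**4)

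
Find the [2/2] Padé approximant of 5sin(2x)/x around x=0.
(10 - 14*x**2/3)/(x**2/5 + 1)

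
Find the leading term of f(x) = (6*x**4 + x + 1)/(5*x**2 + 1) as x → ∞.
6*x**2/5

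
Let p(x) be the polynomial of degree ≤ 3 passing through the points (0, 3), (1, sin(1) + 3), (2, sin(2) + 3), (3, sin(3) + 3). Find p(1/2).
-5*sin(2)/16 + sin(3)/16 + 15*sin(1)/16 + 3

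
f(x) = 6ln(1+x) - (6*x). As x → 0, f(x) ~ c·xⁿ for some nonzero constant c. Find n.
2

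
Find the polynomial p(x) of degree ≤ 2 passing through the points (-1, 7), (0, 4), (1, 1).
4 - 3*x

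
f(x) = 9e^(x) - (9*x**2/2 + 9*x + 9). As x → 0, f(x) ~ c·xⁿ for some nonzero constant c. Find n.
3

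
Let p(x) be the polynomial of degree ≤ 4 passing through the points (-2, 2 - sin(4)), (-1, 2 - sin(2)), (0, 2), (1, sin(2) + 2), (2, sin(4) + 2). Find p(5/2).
-15*sin(2)/8 + 35*sin(4)/16 + 2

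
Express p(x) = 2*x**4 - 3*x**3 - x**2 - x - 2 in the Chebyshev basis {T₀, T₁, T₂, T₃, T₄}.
(-7/4)T₀ + (-13/4)T₁ + (1/2)T₂ + (-3/4)T₃ + (1/4)T₄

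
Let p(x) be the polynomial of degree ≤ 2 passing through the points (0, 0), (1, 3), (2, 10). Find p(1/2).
1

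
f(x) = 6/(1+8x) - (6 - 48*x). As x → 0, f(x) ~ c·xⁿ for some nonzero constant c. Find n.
2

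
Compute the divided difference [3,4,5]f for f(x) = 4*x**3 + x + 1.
48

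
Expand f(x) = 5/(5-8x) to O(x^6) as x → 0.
1 + 8*x/5 + 64*x**2/25 + 512*x**3/125 + 4096*x**4/625 + 32768*x**5/3125 + O(x**6)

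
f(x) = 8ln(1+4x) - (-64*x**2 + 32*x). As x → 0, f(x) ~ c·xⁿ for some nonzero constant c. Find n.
3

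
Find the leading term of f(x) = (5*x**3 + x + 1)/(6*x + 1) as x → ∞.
5*x**2/6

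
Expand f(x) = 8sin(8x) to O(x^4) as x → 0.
64*x - 2048*x**3/3 + O(x**4)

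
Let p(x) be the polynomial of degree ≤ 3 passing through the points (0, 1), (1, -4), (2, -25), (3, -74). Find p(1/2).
-1/4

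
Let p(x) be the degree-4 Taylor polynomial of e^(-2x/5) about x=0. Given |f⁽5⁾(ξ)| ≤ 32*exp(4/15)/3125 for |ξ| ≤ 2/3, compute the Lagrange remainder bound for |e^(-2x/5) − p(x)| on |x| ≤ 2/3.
128*exp(4/15)/11390625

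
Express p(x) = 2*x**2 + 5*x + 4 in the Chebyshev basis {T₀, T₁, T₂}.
(5)T₀ + (5)T₁ + T₂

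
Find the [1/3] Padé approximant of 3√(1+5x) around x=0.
(105*x/8 + 3)/(125*x**3/64 - 25*x**2/16 + 15*x/8 + 1)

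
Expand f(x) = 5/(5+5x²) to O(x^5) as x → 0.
1 - x**2 + x**4 + O(x**5)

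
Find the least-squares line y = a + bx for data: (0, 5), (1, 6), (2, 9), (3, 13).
a = 21/5, b = 27/10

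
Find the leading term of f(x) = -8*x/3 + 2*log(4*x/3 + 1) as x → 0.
-16*x**2/9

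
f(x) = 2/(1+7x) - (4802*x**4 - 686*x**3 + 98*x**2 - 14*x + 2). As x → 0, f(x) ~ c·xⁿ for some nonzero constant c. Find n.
5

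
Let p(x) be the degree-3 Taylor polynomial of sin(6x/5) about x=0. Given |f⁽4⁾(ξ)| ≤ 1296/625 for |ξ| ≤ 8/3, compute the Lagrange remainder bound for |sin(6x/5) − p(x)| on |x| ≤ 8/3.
8192/1875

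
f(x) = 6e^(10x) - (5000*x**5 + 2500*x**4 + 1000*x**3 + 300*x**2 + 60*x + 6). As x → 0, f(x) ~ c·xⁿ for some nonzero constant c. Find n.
6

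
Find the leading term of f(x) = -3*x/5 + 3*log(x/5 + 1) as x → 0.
-3*x**2/50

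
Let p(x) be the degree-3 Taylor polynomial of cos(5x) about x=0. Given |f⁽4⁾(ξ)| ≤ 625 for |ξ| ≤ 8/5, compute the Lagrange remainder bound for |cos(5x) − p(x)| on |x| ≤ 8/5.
512/3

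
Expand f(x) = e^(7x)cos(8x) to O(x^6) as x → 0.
1 + 7*x - 15*x**2/2 - 1001*x**3/6 - 12319*x**4/24 - 59353*x**5/120 + O(x**6)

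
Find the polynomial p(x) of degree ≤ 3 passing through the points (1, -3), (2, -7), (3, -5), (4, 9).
x**3 - 3*x**2 - 2*x + 1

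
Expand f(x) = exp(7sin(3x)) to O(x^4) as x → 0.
1 + 21*x + 441*x**2/2 + 1512*x**3 + O(x**4)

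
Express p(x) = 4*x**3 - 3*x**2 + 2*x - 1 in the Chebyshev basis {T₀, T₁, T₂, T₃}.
(-5/2)T₀ + (5)T₁ + (-3/2)T₂ + T₃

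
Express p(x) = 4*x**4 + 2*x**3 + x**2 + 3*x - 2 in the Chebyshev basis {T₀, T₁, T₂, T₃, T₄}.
(9/2)T₁ + (5/2)T₂ + (1/2)T₃ + (1/2)T₄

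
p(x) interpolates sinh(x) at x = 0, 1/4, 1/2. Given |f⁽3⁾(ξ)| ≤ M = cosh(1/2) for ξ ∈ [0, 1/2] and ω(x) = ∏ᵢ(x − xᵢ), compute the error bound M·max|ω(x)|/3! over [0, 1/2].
sqrt(3)*cosh(1/2)/1728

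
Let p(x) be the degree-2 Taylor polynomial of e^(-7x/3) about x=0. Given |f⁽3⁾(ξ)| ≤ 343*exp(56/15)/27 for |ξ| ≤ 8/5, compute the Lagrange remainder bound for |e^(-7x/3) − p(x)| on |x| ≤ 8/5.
87808*exp(56/15)/10125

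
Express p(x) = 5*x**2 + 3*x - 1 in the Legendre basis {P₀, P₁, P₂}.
(2/3)P₀ + (3)P₁ + (10/3)P₂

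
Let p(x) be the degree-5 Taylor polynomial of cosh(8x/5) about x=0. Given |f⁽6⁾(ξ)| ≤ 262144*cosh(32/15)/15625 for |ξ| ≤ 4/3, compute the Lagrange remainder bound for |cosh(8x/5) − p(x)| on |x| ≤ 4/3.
67108864*cosh(32/15)/512578125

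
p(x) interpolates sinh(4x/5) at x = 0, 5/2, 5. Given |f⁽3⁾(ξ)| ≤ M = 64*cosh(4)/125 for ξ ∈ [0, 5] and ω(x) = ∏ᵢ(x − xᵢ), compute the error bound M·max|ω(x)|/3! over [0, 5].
8*sqrt(3)*cosh(4)/27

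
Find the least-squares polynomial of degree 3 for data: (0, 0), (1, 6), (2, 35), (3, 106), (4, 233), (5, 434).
1/14 + (-25/28)x + (53/14)x² + (11/4)x³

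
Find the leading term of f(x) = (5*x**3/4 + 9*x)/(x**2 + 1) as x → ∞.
5*x/4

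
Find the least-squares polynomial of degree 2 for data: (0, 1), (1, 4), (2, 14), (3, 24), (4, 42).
31/35 + (57/35)x + (15/7)x²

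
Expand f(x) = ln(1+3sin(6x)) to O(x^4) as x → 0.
18*x - 162*x**2 + 1836*x**3 + O(x**4)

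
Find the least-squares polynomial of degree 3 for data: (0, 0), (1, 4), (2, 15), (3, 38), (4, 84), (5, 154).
5/63 + (68/27)x + (25/126)x² + (59/54)x³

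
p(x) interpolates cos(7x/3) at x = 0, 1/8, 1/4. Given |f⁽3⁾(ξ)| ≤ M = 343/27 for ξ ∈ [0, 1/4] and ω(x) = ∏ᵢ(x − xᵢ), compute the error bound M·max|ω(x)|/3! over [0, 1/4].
343*sqrt(3)/373248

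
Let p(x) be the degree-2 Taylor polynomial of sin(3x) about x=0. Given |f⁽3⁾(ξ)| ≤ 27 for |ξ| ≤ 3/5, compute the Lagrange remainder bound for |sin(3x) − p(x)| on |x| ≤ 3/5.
243/250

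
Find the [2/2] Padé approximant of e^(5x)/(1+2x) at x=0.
(325*x**2/108 + 35*x/18 + 1)/(-35*x**2/108 - 19*x/18 + 1)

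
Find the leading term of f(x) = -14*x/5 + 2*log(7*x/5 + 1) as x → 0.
-49*x**2/25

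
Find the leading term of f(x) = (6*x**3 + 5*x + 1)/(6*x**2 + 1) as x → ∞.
x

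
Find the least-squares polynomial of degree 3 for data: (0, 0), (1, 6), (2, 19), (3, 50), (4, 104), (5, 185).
17/63 + (823/378)x + (59/36)x² + (115/108)x³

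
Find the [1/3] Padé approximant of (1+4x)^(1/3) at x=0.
(10*x/3 + 1)/(64*x**3/81 - 8*x**2/9 + 2*x + 1)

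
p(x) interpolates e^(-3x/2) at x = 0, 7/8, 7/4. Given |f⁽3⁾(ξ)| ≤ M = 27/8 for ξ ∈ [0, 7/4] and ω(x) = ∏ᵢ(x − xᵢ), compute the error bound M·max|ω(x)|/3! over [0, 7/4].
343*sqrt(3)/4096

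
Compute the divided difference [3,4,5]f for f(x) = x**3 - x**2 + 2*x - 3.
11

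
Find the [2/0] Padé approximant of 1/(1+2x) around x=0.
4*x**2 - 2*x + 1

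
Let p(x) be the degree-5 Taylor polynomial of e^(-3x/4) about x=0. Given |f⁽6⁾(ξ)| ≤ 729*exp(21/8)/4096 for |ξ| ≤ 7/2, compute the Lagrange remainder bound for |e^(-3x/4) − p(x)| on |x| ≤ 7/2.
9529569*exp(21/8)/20971520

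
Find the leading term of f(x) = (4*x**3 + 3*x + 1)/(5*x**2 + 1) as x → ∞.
4*x/5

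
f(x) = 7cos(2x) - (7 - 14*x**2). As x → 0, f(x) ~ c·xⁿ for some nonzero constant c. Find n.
4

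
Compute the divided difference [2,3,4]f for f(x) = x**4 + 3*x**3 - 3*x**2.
79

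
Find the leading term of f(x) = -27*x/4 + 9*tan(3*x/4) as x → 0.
81*x**3/64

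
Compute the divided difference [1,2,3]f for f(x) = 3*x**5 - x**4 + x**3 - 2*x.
251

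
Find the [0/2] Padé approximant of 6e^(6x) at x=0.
6/(18*x**2 - 6*x + 1)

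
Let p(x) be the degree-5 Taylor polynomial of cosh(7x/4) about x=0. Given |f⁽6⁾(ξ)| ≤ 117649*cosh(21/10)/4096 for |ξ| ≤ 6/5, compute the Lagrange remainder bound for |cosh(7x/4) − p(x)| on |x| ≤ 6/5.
9529569*cosh(21/10)/80000000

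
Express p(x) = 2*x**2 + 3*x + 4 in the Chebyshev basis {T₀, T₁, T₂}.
(5)T₀ + (3)T₁ + T₂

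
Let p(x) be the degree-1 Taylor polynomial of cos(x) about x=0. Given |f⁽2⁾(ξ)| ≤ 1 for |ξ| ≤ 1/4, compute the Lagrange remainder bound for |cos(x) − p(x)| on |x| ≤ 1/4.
1/32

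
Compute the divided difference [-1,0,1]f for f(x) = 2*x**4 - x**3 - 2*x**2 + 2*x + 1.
0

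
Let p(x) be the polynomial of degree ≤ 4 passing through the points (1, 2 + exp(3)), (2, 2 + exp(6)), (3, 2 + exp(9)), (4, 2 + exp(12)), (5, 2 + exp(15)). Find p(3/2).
-5*exp(15)/128 - 35*exp(9)/64 + 2 + 35*exp(3)/128 + 35*exp(6)/32 + 7*exp(12)/32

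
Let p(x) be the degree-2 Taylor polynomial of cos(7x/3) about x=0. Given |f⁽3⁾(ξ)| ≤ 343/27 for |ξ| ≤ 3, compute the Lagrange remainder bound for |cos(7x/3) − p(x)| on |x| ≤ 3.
343/6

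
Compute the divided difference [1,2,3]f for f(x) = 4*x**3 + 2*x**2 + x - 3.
26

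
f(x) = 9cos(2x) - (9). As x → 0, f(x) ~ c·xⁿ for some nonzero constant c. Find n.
2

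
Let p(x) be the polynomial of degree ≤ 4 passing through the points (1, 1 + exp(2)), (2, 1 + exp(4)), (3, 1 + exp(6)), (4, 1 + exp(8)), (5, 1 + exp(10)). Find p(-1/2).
-385*exp(8)/32 - 693*exp(4)/32 + 1 + 1155*exp(2)/128 + 1485*exp(6)/64 + 315*exp(10)/128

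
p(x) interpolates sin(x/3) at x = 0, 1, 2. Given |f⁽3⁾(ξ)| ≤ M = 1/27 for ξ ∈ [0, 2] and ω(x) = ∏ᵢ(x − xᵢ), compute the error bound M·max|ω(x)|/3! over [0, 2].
sqrt(3)/729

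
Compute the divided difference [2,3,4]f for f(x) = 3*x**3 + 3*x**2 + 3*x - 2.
30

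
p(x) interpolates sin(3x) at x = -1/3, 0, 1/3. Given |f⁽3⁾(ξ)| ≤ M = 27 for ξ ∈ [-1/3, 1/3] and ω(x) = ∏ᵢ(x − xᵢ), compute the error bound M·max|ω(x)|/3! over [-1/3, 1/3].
sqrt(3)/27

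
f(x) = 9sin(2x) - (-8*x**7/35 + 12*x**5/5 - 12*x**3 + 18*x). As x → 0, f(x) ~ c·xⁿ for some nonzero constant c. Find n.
9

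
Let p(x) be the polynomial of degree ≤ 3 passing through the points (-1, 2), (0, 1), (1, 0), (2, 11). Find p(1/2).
-1/4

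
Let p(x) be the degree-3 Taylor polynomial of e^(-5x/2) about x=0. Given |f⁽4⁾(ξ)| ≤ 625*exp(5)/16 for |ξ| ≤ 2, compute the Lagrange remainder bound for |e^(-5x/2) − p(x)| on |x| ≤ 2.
625*exp(5)/24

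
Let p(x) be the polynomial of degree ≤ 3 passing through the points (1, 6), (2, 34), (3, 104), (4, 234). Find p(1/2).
17/8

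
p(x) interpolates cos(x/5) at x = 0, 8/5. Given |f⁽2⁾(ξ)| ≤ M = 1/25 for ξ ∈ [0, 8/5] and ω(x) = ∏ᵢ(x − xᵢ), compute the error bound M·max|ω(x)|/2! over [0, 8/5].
8/625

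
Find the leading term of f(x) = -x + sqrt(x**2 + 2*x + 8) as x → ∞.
1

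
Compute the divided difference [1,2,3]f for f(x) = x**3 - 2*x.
6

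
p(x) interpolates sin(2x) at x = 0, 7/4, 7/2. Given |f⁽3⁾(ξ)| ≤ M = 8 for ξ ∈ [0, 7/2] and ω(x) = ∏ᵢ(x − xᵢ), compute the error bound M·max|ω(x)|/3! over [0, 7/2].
343*sqrt(3)/216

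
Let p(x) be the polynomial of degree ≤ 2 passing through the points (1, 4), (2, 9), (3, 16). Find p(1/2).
9/4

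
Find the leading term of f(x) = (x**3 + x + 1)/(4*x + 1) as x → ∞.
x**2/4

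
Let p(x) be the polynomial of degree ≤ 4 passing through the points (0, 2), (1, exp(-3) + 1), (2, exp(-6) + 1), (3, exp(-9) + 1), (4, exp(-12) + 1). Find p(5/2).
(-20*exp(9) - 5 + 60*exp(3) + 90*exp(6) + 131*exp(12))*exp(-12)/128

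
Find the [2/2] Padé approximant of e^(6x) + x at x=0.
(-15*x**2/4 + 13*x/4 + 1)/(9*x**2/2 - 15*x/4 + 1)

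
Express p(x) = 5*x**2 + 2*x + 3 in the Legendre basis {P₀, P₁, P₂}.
(14/3)P₀ + (2)P₁ + (10/3)P₂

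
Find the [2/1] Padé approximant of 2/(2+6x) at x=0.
1/(3*x + 1)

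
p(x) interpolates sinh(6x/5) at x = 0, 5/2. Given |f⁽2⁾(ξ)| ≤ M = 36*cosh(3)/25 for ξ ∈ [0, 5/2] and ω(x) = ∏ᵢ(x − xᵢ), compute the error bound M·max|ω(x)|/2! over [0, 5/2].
9*cosh(3)/8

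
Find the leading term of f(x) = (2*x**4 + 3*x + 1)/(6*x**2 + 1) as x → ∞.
x**2/3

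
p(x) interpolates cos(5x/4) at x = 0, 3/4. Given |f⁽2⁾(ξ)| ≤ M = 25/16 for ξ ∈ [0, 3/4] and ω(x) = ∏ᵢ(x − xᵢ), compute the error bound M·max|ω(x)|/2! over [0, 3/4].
225/2048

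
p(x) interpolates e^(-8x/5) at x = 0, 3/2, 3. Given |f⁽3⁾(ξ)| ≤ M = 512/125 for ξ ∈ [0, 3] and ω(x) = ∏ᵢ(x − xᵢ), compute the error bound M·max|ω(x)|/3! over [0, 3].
64*sqrt(3)/125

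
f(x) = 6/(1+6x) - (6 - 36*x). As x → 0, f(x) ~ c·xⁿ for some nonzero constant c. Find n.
2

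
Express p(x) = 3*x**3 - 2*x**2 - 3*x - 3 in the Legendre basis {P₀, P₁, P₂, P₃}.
(-11/3)P₀ + (-6/5)P₁ + (-4/3)P₂ + (6/5)P₃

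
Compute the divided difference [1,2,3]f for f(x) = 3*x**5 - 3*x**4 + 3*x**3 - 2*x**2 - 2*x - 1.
211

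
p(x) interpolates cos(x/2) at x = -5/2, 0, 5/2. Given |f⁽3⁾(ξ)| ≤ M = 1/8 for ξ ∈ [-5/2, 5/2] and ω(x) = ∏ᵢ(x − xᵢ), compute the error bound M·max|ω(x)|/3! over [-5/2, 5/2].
125*sqrt(3)/1728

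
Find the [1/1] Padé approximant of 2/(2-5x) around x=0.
1/(1 - 5*x/2)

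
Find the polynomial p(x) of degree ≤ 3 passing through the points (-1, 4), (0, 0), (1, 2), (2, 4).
-x**3 + 3*x**2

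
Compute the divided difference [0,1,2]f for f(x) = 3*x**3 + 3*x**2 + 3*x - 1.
12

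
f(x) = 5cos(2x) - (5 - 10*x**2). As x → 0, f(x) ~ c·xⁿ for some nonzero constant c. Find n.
4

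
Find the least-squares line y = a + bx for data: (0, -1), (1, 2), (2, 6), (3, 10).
a = -13/10, b = 37/10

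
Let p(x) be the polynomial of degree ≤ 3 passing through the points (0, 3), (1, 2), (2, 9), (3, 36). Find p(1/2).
9/4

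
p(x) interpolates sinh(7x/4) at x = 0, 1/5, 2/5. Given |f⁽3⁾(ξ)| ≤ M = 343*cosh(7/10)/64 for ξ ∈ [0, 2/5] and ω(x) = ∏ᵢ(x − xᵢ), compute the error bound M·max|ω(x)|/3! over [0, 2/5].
343*sqrt(3)*cosh(7/10)/216000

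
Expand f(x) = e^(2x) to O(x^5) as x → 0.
1 + 2*x + 2*x**2 + 4*x**3/3 + 2*x**4/3 + O(x**5)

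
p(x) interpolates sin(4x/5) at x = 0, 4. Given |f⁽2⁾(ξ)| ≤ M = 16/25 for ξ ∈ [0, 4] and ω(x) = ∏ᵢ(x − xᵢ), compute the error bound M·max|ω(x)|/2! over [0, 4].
32/25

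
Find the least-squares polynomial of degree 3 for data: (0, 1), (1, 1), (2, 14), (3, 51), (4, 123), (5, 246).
53/63 + (-223/189)x + (-73/252)x² + (223/108)x³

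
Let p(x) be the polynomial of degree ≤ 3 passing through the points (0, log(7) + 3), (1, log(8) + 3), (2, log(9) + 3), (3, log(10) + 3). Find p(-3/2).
log(5064403678929*2**(3/8)*3**(7/8)*5**(13/16)*7**(9/16)/34359738368000) + 3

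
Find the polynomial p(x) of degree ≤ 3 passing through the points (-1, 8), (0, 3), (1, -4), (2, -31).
-3*x**3 - x**2 - 3*x + 3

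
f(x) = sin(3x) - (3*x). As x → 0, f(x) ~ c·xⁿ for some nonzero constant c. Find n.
3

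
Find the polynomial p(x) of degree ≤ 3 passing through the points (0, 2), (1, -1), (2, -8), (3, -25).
-x**3 + x**2 - 3*x + 2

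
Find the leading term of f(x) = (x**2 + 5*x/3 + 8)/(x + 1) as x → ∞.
x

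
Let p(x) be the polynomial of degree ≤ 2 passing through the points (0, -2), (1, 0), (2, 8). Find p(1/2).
-7/4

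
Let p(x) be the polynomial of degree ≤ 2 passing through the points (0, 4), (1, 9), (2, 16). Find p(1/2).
25/4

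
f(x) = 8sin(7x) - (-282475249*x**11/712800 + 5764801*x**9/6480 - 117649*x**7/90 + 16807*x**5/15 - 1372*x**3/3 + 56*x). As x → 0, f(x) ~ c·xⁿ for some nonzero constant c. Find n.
13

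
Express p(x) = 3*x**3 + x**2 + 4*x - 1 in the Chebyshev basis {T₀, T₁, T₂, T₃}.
(-1/2)T₀ + (25/4)T₁ + (1/2)T₂ + (3/4)T₃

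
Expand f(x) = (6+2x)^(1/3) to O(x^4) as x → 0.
6**(1/3) + 6**(1/3)*x/9 - 6**(1/3)*x**2/81 + 5*6**(1/3)*x**3/2187 + O(x**4)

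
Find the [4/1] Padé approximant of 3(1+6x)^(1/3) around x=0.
(16*x**4 - 64*x**3/5 + 72*x**2/5 + 96*x/5 + 3)/(22*x/5 + 1)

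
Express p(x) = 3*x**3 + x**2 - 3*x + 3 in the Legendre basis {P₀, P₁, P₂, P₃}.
(10/3)P₀ + (-6/5)P₁ + (2/3)P₂ + (6/5)P₃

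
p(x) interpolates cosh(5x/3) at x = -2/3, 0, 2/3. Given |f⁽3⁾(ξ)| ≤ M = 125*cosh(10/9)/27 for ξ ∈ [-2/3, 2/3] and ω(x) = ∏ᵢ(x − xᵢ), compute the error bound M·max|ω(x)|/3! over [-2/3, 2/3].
1000*sqrt(3)*cosh(10/9)/19683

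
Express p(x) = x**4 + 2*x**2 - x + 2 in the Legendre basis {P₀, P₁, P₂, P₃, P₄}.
(43/15)P₀ - P₁ + (40/21)P₂ + (8/35)P₄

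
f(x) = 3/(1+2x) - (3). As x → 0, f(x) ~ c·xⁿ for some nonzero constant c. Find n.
1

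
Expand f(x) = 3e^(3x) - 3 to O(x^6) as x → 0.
9*x + 27*x**2/2 + 27*x**3/2 + 81*x**4/8 + 243*x**5/40 + O(x**6)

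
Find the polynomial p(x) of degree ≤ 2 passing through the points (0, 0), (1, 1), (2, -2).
-2*x**2 + 3*x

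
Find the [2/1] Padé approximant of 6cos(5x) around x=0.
6 - 75*x**2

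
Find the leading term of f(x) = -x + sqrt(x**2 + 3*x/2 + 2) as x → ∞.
3/4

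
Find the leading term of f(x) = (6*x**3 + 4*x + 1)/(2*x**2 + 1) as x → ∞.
3*x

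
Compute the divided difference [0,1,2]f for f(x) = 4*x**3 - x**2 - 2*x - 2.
11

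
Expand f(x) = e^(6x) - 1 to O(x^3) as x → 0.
6*x + 18*x**2 + O(x**3)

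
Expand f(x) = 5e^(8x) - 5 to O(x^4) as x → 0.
40*x + 160*x**2 + 1280*x**3/3 + O(x**4)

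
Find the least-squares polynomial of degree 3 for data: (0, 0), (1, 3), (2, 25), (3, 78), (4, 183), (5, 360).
-41/126 + (287/108)x + (-331/252)x² + (82/27)x³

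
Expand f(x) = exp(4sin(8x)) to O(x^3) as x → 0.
1 + 32*x + 512*x**2 + O(x**3)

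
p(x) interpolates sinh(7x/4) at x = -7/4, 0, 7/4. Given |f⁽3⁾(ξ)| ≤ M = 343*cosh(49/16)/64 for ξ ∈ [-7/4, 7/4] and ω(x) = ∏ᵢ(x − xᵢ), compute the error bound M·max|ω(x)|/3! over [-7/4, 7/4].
117649*sqrt(3)*cosh(49/16)/110592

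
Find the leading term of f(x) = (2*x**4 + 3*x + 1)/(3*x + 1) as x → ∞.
2*x**3/3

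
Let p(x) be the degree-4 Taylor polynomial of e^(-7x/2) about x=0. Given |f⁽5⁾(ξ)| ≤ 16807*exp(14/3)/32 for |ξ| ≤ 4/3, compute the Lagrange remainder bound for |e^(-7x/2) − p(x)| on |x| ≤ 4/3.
67228*exp(14/3)/3645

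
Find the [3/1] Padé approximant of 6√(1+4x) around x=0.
(-6*x**3 + 18*x**2 + 27*x + 6)/(5*x/2 + 1)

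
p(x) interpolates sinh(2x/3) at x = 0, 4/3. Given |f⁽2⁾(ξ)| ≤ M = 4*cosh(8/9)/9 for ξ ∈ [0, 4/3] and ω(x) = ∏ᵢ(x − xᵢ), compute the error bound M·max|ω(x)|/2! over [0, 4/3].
8*cosh(8/9)/81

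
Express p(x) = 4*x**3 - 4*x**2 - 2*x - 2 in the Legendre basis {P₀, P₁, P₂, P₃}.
(-10/3)P₀ + (2/5)P₁ + (-8/3)P₂ + (8/5)P₃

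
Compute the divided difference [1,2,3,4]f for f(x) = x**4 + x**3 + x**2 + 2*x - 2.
11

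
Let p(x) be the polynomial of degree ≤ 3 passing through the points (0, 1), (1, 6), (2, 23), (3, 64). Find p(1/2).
11/4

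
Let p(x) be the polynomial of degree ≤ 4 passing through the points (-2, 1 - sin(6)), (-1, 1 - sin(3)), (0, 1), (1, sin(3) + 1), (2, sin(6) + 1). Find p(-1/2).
-5*sin(3)/8 + sin(6)/16 + 1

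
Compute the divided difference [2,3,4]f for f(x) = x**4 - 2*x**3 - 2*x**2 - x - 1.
35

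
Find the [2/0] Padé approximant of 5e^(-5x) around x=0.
125*x**2/2 - 25*x + 5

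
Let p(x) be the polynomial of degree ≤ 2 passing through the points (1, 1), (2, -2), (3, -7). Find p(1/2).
7/4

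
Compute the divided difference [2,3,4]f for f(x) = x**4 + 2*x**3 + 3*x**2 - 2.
76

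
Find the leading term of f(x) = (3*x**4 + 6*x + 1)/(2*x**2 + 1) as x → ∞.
3*x**2/2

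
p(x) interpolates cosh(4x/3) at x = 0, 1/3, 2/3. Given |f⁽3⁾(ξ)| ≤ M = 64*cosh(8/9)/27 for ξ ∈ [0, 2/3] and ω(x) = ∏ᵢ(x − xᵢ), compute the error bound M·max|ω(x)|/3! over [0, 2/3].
64*sqrt(3)*cosh(8/9)/19683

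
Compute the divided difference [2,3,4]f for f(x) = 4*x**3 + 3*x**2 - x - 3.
39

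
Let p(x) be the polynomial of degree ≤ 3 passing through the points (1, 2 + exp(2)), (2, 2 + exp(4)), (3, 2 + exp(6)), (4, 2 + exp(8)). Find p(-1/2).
-35*exp(8)/16 - 189*exp(4)/16 + 2 + 105*exp(2)/16 + 135*exp(6)/16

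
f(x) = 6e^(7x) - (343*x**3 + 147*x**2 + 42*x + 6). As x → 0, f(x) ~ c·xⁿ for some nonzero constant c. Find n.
4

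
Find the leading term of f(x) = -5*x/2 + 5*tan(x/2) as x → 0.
5*x**3/24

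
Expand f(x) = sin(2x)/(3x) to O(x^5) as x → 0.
2/3 - 4*x**2/9 + 4*x**4/45 + O(x**5)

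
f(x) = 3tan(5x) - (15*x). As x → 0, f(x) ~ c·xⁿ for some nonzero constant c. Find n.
3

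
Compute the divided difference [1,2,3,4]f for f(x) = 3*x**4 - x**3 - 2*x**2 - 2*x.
29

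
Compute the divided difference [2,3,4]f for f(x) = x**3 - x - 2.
9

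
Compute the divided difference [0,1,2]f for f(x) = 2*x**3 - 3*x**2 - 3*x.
3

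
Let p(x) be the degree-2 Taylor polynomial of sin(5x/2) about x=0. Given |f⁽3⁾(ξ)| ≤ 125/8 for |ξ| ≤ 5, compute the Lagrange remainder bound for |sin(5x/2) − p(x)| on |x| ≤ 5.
15625/48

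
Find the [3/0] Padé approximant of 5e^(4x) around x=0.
160*x**3/3 + 40*x**2 + 20*x + 5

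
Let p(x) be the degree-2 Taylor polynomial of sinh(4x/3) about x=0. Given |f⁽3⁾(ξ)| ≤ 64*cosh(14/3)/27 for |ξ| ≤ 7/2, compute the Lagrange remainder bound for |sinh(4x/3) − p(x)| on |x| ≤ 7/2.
1372*cosh(14/3)/81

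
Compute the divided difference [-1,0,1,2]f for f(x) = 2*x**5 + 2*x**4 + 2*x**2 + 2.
14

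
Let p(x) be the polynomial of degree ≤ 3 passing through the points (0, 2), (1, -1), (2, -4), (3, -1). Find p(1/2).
7/8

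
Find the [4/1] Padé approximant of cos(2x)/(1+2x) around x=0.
(2*x**4/3 - 2*x**2 + 1)/(2*x + 1)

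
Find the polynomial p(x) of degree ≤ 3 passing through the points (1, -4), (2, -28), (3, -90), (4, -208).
-3*x**3 - x**2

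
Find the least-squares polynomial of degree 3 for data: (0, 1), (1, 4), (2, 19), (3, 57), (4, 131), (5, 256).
6/7 + (107/42)x + (-8/7)x² + (13/6)x³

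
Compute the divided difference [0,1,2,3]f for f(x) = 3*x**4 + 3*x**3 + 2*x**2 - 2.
21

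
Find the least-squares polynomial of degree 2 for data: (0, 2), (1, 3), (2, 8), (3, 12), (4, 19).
62/35 + (81/70)x + (11/14)x²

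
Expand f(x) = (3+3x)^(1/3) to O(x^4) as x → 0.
3**(1/3) + 3**(1/3)*x/3 - 3**(1/3)*x**2/9 + 5*3**(1/3)*x**3/81 + O(x**4)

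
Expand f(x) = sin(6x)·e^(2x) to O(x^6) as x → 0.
6*x + 12*x**2 - 24*x**3 - 64*x**4 - 16*x**5/5 + O(x**6)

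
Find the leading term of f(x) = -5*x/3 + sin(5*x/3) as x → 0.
-125*x**3/162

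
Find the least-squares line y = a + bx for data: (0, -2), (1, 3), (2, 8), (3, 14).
a = -11/5, b = 53/10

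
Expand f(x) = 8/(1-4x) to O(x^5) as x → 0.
8 + 32*x + 128*x**2 + 512*x**3 + 2048*x**4 + O(x**5)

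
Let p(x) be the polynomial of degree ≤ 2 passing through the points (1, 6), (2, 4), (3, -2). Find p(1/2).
11/2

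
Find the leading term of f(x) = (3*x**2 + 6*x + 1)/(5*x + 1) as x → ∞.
3*x/5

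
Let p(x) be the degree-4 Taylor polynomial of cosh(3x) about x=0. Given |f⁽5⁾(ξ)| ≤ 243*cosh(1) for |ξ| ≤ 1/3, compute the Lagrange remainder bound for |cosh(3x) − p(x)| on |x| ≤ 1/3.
cosh(1)/120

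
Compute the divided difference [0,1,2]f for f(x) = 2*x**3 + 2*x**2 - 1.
8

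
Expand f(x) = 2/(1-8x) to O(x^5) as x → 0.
2 + 16*x + 128*x**2 + 1024*x**3 + 8192*x**4 + O(x**5)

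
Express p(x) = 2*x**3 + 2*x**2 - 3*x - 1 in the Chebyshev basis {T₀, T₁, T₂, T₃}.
(-3/2)T₁ + T₂ + (1/2)T₃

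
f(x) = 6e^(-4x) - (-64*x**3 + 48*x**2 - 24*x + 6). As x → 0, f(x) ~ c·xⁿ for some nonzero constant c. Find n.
4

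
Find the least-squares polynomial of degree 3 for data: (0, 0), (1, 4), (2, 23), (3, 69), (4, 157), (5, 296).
1/14 + (29/84)x + (19/14)x² + (25/12)x³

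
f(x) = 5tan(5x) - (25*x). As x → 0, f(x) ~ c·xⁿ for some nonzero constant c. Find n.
3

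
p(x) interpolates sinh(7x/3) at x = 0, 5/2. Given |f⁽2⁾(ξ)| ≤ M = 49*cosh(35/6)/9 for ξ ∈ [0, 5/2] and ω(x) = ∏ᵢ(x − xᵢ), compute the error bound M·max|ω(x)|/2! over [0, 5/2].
1225*cosh(35/6)/288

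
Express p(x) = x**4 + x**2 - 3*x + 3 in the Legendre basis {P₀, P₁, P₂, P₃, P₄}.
(53/15)P₀ + (-3)P₁ + (26/21)P₂ + (8/35)P₄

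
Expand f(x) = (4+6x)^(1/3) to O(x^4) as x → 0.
2**(2/3) + 2**(2/3)*x/2 - 2**(2/3)*x**2/4 + 5*2**(2/3)*x**3/24 + O(x**4)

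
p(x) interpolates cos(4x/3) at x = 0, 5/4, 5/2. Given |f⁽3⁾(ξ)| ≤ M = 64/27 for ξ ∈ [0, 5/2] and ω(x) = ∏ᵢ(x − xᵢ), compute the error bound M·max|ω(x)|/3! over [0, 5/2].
125*sqrt(3)/729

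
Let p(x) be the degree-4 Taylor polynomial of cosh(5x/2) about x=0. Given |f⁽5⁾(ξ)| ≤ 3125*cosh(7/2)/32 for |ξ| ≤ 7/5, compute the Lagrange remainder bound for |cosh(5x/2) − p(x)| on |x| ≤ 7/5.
16807*cosh(7/2)/3840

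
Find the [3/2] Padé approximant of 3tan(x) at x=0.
x*(15 - x**2)/(5*(1 - 2*x**2/5))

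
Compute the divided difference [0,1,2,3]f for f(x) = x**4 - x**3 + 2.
5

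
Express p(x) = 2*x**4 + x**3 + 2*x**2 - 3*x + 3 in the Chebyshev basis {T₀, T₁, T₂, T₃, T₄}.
(19/4)T₀ + (-9/4)T₁ + (2)T₂ + (1/4)T₃ + (1/4)T₄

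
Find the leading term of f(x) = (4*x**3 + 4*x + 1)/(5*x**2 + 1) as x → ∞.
4*x/5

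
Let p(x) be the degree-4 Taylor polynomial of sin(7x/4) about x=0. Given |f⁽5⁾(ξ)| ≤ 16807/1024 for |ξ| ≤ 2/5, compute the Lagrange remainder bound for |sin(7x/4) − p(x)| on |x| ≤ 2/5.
16807/12000000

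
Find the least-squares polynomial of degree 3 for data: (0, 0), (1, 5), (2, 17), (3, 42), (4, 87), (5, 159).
-5/126 + (3107/756)x + (-4/63)x² + (121/108)x³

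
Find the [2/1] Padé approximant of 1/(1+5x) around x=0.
1/(5*x + 1)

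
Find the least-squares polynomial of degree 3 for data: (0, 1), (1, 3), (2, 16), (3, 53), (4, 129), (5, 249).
26/21 + (-79/63)x + (19/42)x² + (35/18)x³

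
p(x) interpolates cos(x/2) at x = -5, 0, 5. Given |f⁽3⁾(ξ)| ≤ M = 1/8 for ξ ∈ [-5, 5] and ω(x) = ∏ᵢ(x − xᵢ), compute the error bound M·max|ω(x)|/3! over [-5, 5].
125*sqrt(3)/216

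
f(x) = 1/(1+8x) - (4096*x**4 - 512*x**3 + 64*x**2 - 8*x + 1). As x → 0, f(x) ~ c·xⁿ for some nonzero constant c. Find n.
5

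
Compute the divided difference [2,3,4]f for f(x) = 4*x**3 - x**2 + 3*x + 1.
35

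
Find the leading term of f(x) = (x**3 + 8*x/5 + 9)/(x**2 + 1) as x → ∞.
x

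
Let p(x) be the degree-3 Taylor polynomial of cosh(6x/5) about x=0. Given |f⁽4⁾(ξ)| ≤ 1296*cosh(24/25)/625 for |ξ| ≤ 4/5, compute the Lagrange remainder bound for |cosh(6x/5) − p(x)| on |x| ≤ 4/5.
13824*cosh(24/25)/390625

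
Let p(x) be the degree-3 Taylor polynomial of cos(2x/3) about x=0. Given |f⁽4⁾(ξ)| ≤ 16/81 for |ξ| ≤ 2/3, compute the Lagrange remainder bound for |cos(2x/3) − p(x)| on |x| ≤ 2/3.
32/19683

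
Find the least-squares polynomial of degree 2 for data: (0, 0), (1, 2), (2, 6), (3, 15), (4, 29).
12/35 + (-83/70)x + (29/14)x²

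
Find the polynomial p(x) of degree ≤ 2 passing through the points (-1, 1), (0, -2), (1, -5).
-3*x - 2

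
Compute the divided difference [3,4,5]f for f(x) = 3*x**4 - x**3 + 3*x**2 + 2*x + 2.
282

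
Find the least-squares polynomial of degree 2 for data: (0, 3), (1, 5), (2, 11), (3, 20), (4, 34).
107/35 + (-1/70)x + (27/14)x²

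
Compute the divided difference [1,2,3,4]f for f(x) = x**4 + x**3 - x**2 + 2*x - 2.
11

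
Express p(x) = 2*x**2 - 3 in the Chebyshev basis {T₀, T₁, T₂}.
(-2)T₀ + T₂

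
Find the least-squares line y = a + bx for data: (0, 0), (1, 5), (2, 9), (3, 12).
a = 1/2, b = 4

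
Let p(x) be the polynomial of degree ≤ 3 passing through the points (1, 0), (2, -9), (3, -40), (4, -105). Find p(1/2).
0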